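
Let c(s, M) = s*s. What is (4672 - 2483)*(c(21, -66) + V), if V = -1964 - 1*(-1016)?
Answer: -1109823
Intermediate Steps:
c(s, M) = s²
V = -948 (V = -1964 + 1016 = -948)
(4672 - 2483)*(c(21, -66) + V) = (4672 - 2483)*(21² - 948) = 2189*(441 - 948) = 2189*(-507) = -1109823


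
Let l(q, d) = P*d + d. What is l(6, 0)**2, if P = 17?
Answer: 0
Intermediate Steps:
l(q, d) = 18*d (l(q, d) = 17*d + d = 18*d)
l(6, 0)**2 = (18*0)**2 = 0**2 = 0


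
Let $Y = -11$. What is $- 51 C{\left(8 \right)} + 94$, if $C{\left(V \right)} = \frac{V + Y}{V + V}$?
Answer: $\frac{1657}{16} \approx 103.56$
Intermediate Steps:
$C{\left(V \right)} = \frac{-11 + V}{2 V}$ ($C{\left(V \right)} = \frac{V - 11}{V + V} = \frac{-11 + V}{2 V}$)
$- 51 C{\left(8 \right)} + 94 = - 51 \frac{-11 + 8}{2 \cdot 8} + 94 = - 51 \cdot \frac{1}{2} \cdot \frac{1}{8} \left(-3\right) + 94 = \left(-51\right) \left(- \frac{3}{16}\right) + 94 = \frac{153}{16} + 94 = \frac{1657}{16}$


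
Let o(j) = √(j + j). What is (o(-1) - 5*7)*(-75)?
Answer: 2625 - 75*I*√2 ≈ 2625.0 - 106.07*I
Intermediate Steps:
o(j) = √2*√j (o(j) = √(2*j) = √2*√j)
(o(-1) - 5*7)*(-75) = (√2*√(-1) - 5*7)*(-75) = (√2*I - 35)*(-75) = (I*√2 - 35)*(-75) = (-35 + I*√2)*(-75) = 2625 - 75*I*√2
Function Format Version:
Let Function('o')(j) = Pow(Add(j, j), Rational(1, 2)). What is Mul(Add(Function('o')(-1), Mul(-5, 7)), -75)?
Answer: Add(2625, Mul(-75, I, Pow(2, Rational(1, 2)))) ≈ Add(2625.0, Mul(-106.07, I))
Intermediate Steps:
Function('o')(j) = Mul(Pow(2, Rational(1, 2)), Pow(j, Rational(1, 2))) (Function('o')(j) = Pow(Mul(2, j), Rational(1, 2)) = Mul(Pow(2, Rational(1, 2)), Pow(j, Rational(1, 2))))
Mul(Add(Function('o')(-1), Mul(-5, 7)), -75) = Mul(Add(Mul(Pow(2, Rational(1, 2)), Pow(-1, Rational(1, 2))), Mul(-5, 7)), -75) = Mul(Add(Mul(Pow(2, Rational(1, 2)), I), -35), -75) = Mul(Add(Mul(I, Pow(2, Rational(1, 2))), -35), -75) = Mul(Add(-35, Mul(I, Pow(2, Rational(1, 2)))), -75) = Add(2625, Mul(-75, I, Pow(2, Rational(1, 2))))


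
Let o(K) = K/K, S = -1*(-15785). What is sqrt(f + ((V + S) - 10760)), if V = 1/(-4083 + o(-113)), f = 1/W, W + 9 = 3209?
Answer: sqrt(133968302760162)/163280 ≈ 70.887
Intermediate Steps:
W = 3200 (W = -9 + 3209 = 3200)
S = 15785
o(K) = 1
f = 1/3200 ≈ 0.00031250
V = -1/4082 (V = 1/(-4083 + 1) = 1/(-4082) = -1/4082 ≈ -0.00024498)
sqrt(f + ((V + S) - 10760)) = sqrt(1/3200 + ((-1/4082 + 15785) - 10760)) = sqrt(1/3200 + (64434369/4082 - 10760)) = sqrt(1/3200 + 20512049/4082) = sqrt(32819280441/6531200) = sqrt(133968302760162)/163280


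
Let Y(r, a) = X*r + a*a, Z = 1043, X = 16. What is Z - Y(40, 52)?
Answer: -2301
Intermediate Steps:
Y(r, a) = a² + 16*r (Y(r, a) = 16*r + a*a = 16*r + a² = a² + 16*r)
Z - Y(40, 52) = 1043 - (52² + 16*40) = 1043 - (2704 + 640) = 1043 - 1*3344 = 1043 - 3344 = -2301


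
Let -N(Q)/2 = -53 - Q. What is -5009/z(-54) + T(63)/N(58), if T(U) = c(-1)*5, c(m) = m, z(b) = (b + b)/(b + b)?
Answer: -1112003/222 ≈ -5009.0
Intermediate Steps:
z(b) = 1 (z(b) = (2*b)/((2*b)) = (2*b)*(1/(2*b)) = 1)
N(Q) = 106 + 2*Q (N(Q) = -2*(-53 - Q) = 106 + 2*Q)
T(U) = -5 (T(U) = -1*5 = -5)
-5009/z(-54) + T(63)/N(58) = -5009/1 - 5/(106 + 2*58) = -5009*1 - 5/(106 + 116) = -5009 - 5/222 = -1112003/222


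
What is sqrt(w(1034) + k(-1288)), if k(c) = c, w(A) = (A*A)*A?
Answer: 4*sqrt(69094126) ≈ 33249.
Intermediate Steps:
w(A) = A**3 (w(A) = A**2*A = A**3)
sqrt(w(1034) + k(-1288)) = sqrt(1034**3 - 1288) = sqrt(1105507304 - 1288) = sqrt(1105506016) = 4*sqrt(69094126)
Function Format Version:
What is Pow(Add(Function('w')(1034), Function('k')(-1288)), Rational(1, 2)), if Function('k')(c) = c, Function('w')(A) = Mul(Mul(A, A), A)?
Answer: Mul(4, Pow(69094126, Rational(1, 2))) ≈ 33249.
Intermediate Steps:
Function('w')(A) = Pow(A, 3) (Function('w')(A) = Mul(Pow(A, 2), A) = Pow(A, 3))
Pow(Add(Function('w')(1034), Function('k')(-1288)), Rational(1, 2)) = Pow(Add(Pow(1034, 3), -1288), Rational(1, 2)) = Pow(Add(1105507304, -1288), Rational(1, 2)) = Pow(1105506016, Rational(1, 2)) = Mul(4, Pow(69094126, Rational(1, 2)))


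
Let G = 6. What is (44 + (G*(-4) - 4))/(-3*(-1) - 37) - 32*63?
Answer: -34280/17 ≈ -2016.5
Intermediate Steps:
(44 + (G*(-4) - 4))/(-3*(-1) - 37) - 32*63 = (44 + (6*(-4) - 4))/(-3*(-1) - 37) - 32*63 = (44 + (-24 - 4))/(3 - 37) - 2016 = (44 - 28)/(-34) - 2016 = 16*(-1/34) - 2016 = -8/17 - 2016 = -34280/17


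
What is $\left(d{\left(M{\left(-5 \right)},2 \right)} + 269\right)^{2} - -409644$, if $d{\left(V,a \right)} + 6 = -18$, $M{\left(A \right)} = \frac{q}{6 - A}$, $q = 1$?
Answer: $469669$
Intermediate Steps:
$M{\left(A \right)} = \frac{1}{6 - A}$ ($M{\left(A \right)} = 1 \frac{1}{6 - A} = \frac{1}{6 - A}$)
$d{\left(V,a \right)} = -24$ ($d{\left(V,a \right)} = -6 - 18 = -24$)
$\left(d{\left(M{\left(-5 \right)},2 \right)} + 269\right)^{2} - -409644 = \left(-24 + 269\right)^{2} - -409644 = 245^{2} + 409644 = 60025 + 409644 = 469669$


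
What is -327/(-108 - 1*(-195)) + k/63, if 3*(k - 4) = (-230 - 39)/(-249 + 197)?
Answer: -1045355/285012 ≈ -3.6678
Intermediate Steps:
k = 893/156 (k = 4 + ((-230 - 39)/(-249 + 197))/3 = 4 + (-269/(-52))/3 = 4 + (-269*(-1/52))/3 = 4 + (1/3)*(269/52) = 4 + 269/156 = 893/156 ≈ 5.7244)
-327/(-108 - 1*(-195)) + k/63 = -327/(-108 - 1*(-195)) + (893/156)/63 = -327/(-108 + 195) + (893/156)*(1/63) = -327/87 + 893/9828 = -327*1/87 + 893/9828 = -109/29 + 893/9828 = -1045355/285012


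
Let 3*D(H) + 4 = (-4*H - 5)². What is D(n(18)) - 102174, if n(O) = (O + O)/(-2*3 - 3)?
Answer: -102135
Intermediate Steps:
n(O) = -2*O/9 (n(O) = (2*O)/(-6 - 3) = (2*O)/(-9) = (2*O)*(-⅑) = -2*O/9)
D(H) = -4/3 + (-5 - 4*H)²/3 (D(H) = -4/3 + (-4*H - 5)²/3 = -4/3 + (-5 - 4*H)²/3)
D(n(18)) - 102174 = (-4/3 + (5 + 4*(-2/9*18))²/3) - 102174 = (-4/3 + (5 + 4*(-4))²/3) - 102174 = (-4/3 + (5 - 16)²/3) - 102174 = (-4/3 + (⅓)*(-11)²) - 102174 = (-4/3 + (⅓)*121) - 102174 = (-4/3 + 121/3) - 102174 = 39 - 102174 = -102135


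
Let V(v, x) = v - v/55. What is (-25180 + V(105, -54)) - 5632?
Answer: -337798/11 ≈ -30709.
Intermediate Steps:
V(v, x) = 54*v/55 (V(v, x) = v - v/55 = 54*v/55)
(-25180 + V(105, -54)) - 5632 = (-25180 + (54/55)*105) - 5632 = (-25180 + 1134/11) - 5632 = -275846/11 - 5632 = -337798/11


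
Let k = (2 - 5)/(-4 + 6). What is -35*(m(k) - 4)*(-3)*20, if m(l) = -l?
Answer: -5250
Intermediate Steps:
k = -3/2 ≈ -1.5000
-35*(m(k) - 4)*(-3)*20 = -35*(-1*(-3/2) - 4)*(-3)*20 = -35*(3/2 - 4)*(-3)*20 = -(-175)*(-3)/2*20 = -35*15/2*20 = -525/2*20 = -5250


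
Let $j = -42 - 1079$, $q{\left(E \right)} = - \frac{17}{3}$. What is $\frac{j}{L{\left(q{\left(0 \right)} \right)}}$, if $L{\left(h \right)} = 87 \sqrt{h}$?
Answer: $\frac{1121 i \sqrt{51}}{1479} \approx 5.4128 i$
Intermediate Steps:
$q{\left(E \right)} = - \frac{17}{3}$ ($q{\left(E \right)} = \left(-17\right) \frac{1}{3} = - \frac{17}{3}$)
$j = -1121$ ($j = -42 - 1079 = -1121$)
$\frac{j}{L{\left(q{\left(0 \right)} \right)}} = - \frac{1121}{87 \sqrt{- \frac{17}{3}}} = - \frac{1121}{87 \frac{i \sqrt{51}}{3}} = - \frac{1121}{29 i \sqrt{51}} = - 1121 \left(- \frac{i \sqrt{51}}{1479}\right) = \frac{1121 i \sqrt{51}}{1479}$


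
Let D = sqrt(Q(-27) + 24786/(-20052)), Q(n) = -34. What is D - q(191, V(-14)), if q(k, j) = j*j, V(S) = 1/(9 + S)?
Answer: -1/25 + I*sqrt(43727842)/1114 ≈ -0.04 + 5.936*I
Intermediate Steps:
q(k, j) = j**2
D = I*sqrt(43727842)/1114 (D = sqrt(-34 + 24786/(-20052)) = sqrt(-34 + 24786*(-1/20052)) = sqrt(-34 - 1377/1114) = sqrt(-39253/1114) = I*sqrt(43727842)/1114 ≈ 5.936*I)
D - q(191, V(-14)) = I*sqrt(43727842)/1114 - (1/(9 - 14))**2 = I*sqrt(43727842)/1114 - (1/(-5))**2 = I*sqrt(43727842)/1114 - (-1/5)**2 = I*sqrt(43727842)/1114 - 1*1/25 = I*sqrt(43727842)/1114 - 1/25 = -1/25 + I*sqrt(43727842)/1114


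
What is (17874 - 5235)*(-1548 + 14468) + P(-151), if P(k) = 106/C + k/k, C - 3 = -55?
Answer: 4245692853/26 ≈ 1.6330e+8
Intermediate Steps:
C = -52 (C = 3 - 55 = -52)
P(k) = -27/26 (P(k) = 106/(-52) + k/k = 106*(-1/52) + 1 = -53/26 + 1 = -27/26)
(17874 - 5235)*(-1548 + 14468) + P(-151) = (17874 - 5235)*(-1548 + 14468) - 27/26 = 12639*12920 - 27/26 = 163295880 - 27/26 = 4245692853/26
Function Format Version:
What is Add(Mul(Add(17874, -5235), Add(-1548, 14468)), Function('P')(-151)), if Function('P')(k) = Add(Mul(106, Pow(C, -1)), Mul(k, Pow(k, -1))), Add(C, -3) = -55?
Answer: Rational(4245692853, 26) ≈ 1.6330e+8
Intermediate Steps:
C = -52 (C = Add(3, -55) = -52)
Function('P')(k) = Rational(-27, 26) (Function('P')(k) = Add(Mul(106, Pow(-52, -1)), Mul(k, Pow(k, -1))) = Add(Mul(106, Rational(-1, 52)), 1) = Add(Rational(-53, 26), 1) = Rational(-27, 26))
Add(Mul(Add(17874, -5235), Add(-1548, 14468)), Function('P')(-151)) = Add(Mul(Add(17874, -5235), Add(-1548, 14468)), Rational(-27, 26)) = Add(Mul(12639, 12920), Rational(-27, 26)) = Add(163295880, Rational(-27, 26)) = Rational(4245692853, 26)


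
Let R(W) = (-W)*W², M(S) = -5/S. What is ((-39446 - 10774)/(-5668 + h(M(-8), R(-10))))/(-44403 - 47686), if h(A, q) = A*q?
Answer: -16740/154801609 ≈ -0.00010814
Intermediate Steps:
R(W) = -W³
((-39446 - 10774)/(-5668 + h(M(-8), R(-10))))/(-44403 - 47686) = ((-39446 - 10774)/(-5668 + (-5/(-8))*(-1*(-10)³)))/(-44403 - 47686) = -50220/(-5668 + (-5*(-⅛))*(-1*(-1000)))/(-92089) = -50220/(-5668 + (5/8)*1000)*(-1/92089) = -50220/(-5668 + 625)*(-1/92089) = -50220/(-5043)*(-1/92089) = -50220*(-1/5043)*(-1/92089) = (16740/1681)*(-1/92089) = -16740/154801609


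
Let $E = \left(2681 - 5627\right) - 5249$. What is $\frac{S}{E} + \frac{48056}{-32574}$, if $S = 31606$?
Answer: $- \frac{711676382}{133471965} \approx -5.332$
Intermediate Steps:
$E = -8195$ ($E = -2946 - 5249 = -8195$)
$\frac{S}{E} + \frac{48056}{-32574} = \frac{31606}{-8195} + \frac{48056}{-32574} = 31606 \left(- \frac{1}{8195}\right) + 48056 \left(- \frac{1}{32574}\right) = - \frac{31606}{8195} - \frac{24028}{16287} = - \frac{711676382}{133471965}$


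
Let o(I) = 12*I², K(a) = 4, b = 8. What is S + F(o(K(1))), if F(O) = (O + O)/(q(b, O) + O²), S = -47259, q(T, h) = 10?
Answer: -871313991/18437 ≈ -47259.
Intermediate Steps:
F(O) = 2*O/(10 + O²) (F(O) = (O + O)/(10 + O²) = (2*O)/(10 + O²) = 2*O/(10 + O²))
S + F(o(K(1))) = -47259 + 2*(12*4²)/(10 + (12*4²)²) = -47259 + 2*(12*16)/(10 + (12*16)²) = -47259 + 2*192/(10 + 192²) = -47259 + 2*192/(10 + 36864) = -47259 + 2*192/36874 = -47259 + 2*192*(1/36874) = -47259 + 192/18437 = -871313991/18437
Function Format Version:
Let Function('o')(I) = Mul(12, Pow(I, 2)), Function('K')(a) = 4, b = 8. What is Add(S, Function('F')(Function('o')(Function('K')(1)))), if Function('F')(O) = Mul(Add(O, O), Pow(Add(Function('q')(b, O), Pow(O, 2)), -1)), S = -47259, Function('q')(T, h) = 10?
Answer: Rational(-871313991, 18437) ≈ -47259.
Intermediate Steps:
Function('F')(O) = Mul(2, O, Pow(Add(10, Pow(O, 2)), -1)) (Function('F')(O) = Mul(Add(O, O), Pow(Add(10, Pow(O, 2)), -1)) = Mul(Mul(2, O), Pow(Add(10, Pow(O, 2)), -1)) = Mul(2, O, Pow(Add(10, Pow(O, 2)), -1)))
Add(S, Function('F')(Function('o')(Function('K')(1)))) = Add(-47259, Mul(2, Mul(12, Pow(4, 2)), Pow(Add(10, Pow(Mul(12, Pow(4, 2)), 2)), -1))) = Add(-47259, Mul(2, Mul(12, 16), Pow(Add(10, Pow(Mul(12, 16), 2)), -1))) = Add(-47259, Mul(2, 192, Pow(Add(10, Pow(192, 2)), -1))) = Add(-47259, Mul(2, 192, Pow(Add(10, 36864), -1))) = Add(-47259, Mul(2, 192, Pow(36874, -1))) = Add(-47259, Mul(2, 192, Rational(1, 36874))) = Add(-47259, Rational(192, 18437)) = Rational(-871313991, 18437)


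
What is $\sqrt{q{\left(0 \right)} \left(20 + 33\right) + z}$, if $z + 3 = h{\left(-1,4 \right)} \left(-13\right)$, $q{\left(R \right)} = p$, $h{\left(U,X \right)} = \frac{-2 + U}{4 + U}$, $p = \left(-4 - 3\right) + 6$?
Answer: $i \sqrt{43} \approx 6.5574 i$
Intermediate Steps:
$p = -1$ ($p = -7 + 6 = -1$)
$h{\left(U,X \right)} = \frac{-2 + U}{4 + U}$
$q{\left(R \right)} = -1$
$z = 10$ ($z = -3 + \frac{-2 - 1}{4 - 1} \left(-13\right) = -3 + \frac{1}{3} \left(-3\right) \left(-13\right) = -3 - -13 = -3 + 13 = 10$)
$\sqrt{q{\left(0 \right)} \left(20 + 33\right) + z} = \sqrt{- (20 + 33) + 10} = \sqrt{\left(-1\right) 53 + 10} = \sqrt{-53 + 10} = \sqrt{-43} = i \sqrt{43}$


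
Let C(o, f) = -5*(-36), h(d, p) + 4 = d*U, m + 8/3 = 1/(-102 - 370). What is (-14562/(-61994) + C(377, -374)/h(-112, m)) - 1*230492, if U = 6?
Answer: -1207430892932/5238493 ≈ -2.3049e+5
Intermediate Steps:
m = -3779/1416 (m = -8/3 + 1/(-102 - 370) = -8/3 + 1/(-472) = -8/3 - 1/472 = -3779/1416 ≈ -2.6688)
h(d, p) = -4 + 6*d (h(d, p) = -4 + d*6 = -4 + 6*d)
C(o, f) = 180
(-14562/(-61994) + C(377, -374)/h(-112, m)) - 1*230492 = (-14562/(-61994) + 180/(-4 + 6*(-112))) - 1*230492 = (-14562*(-1/61994) + 180/(-4 - 672)) - 230492 = (7281/30997 + 180/(-676)) - 230492 = (7281/30997 + 180*(-1/676)) - 230492 = (7281/30997 - 45/169) - 230492 = -164376/5238493 - 230492 = -1207430892932/5238493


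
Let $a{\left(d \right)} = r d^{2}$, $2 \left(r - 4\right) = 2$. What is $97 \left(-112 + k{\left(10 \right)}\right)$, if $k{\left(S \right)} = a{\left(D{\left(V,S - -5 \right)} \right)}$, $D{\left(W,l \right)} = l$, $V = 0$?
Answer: $98261$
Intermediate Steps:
$r = 5$ ($r = 4 + \frac{1}{2} \cdot 2 = 4 + 1 = 5$)
$a{\left(d \right)} = 5 d^{2}$
$k{\left(S \right)} = 5 \left(5 + S\right)^{2}$ ($k{\left(S \right)} = 5 \left(S - -5\right)^{2} = 5 \left(S + 5\right)^{2} = 5 \left(5 + S\right)^{2}$)
$97 \left(-112 + k{\left(10 \right)}\right) = 97 \left(-112 + 5 \left(5 + 10\right)^{2}\right) = 97 \left(-112 + 5 \cdot 15^{2}\right) = 97 \left(-112 + 5 \cdot 225\right) = 97 \left(-112 + 1125\right) = 97 \cdot 1013 = 98261$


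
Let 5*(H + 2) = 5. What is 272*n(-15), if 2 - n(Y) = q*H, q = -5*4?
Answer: -4896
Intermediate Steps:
H = -1 (H = -2 + (1/5)*5 = -2 + 1 = -1)
q = -20
n(Y) = -18 (n(Y) = 2 - (-20)*(-1) = 2 - 1*20 = 2 - 20 = -18)
272*n(-15) = 272*(-18) = -4896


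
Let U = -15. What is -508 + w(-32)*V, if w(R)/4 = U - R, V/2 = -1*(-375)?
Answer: 50492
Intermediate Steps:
V = 750 (V = 2*(-1*(-375)) = 2*375 = 750)
w(R) = -60 - 4*R (w(R) = 4*(-15 - R) = -60 - 4*R)
-508 + w(-32)*V = -508 + (-60 - 4*(-32))*750 = -508 + (-60 + 128)*750 = -508 + 68*750 = -508 + 51000 = 50492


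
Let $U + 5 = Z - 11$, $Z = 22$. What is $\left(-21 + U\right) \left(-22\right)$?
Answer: $330$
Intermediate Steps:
$U = 6$ ($U = -5 + \left(22 - 11\right) = -5 + 11 = 6$)
$\left(-21 + U\right) \left(-22\right) = \left(-21 + 6\right) \left(-22\right) = \left(-15\right) \left(-22\right) = 330$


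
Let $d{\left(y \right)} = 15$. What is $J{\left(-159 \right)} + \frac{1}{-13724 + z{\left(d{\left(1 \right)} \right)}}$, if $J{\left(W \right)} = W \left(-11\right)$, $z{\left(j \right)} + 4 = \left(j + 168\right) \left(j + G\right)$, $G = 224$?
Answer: $\frac{52485742}{30009} \approx 1749.0$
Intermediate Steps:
$z{\left(j \right)} = -4 + \left(168 + j\right) \left(224 + j\right)$ ($z{\left(j \right)} = -4 + \left(j + 168\right) \left(j + 224\right) = -4 + \left(168 + j\right) \left(224 + j\right)$)
$J{\left(W \right)} = - 11 W$
$J{\left(-159 \right)} + \frac{1}{-13724 + z{\left(d{\left(1 \right)} \right)}} = \left(-11\right) \left(-159\right) + \frac{1}{-13724 + \left(37628 + 15^{2} + 392 \cdot 15\right)} = 1749 + \frac{1}{-13724 + \left(37628 + 225 + 5880\right)} = 1749 + \frac{1}{-13724 + 43733} = 1749 + \frac{1}{30009} = \frac{52485742}{30009}$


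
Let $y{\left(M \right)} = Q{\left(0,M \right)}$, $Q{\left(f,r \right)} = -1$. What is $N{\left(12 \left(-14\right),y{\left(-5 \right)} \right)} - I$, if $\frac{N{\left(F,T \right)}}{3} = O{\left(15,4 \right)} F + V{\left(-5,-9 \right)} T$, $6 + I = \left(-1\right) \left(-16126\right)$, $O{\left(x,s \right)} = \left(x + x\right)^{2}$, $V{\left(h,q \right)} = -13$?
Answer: $-469681$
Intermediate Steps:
$y{\left(M \right)} = -1$
$O{\left(x,s \right)} = 4 x^{2}$ ($O{\left(x,s \right)} = \left(2 x\right)^{2} = 4 x^{2}$)
$I = 16120$ ($I = -6 - -16126 = -6 + 16126 = 16120$)
$N{\left(F,T \right)} = - 39 T + 2700 F$ ($N{\left(F,T \right)} = 3 \left(4 \cdot 15^{2} F - 13 T\right) = 3 \left(4 \cdot 225 F - 13 T\right) = 3 \left(900 F - 13 T\right) = 3 \left(- 13 T + 900 F\right) = - 39 T + 2700 F$)
$N{\left(12 \left(-14\right),y{\left(-5 \right)} \right)} - I = \left(\left(-39\right) \left(-1\right) + 2700 \cdot 12 \left(-14\right)\right) - 16120 = \left(39 + 2700 \left(-168\right)\right) - 16120 = \left(39 - 453600\right) - 16120 = -453561 - 16120 = -469681$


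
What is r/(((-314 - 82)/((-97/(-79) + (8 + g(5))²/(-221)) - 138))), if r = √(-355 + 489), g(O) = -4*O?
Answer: 2399281*√134/6913764 ≈ 4.0172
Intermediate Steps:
r = √134 ≈ 11.576
r/(((-314 - 82)/((-97/(-79) + (8 + g(5))²/(-221)) - 138))) = √134/(((-314 - 82)/((-97/(-79) + (8 - 4*5)²/(-221)) - 138))) = √134/((-396/((-97*(-1/79) + (8 - 20)²*(-1/221)) - 138))) = √134/((-396/((97/79 + (-12)²*(-1/221)) - 138))) = √134/((-396/((97/79 + 144*(-1/221)) - 138))) = √134/((-396/((97/79 - 144/221) - 138))) = √134/((-396/(10061/17459 - 138))) = √134/((-396/(-2399281/17459))) = √134/((-396*(-17459/2399281))) = √134/(6913764/2399281) = √134*(2399281/6913764) = 2399281*√134/6913764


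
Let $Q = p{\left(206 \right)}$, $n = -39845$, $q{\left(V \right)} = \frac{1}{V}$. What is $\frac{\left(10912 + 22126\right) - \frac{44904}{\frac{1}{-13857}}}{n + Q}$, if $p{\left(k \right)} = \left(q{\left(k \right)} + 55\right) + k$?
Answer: $- \frac{128187159796}{8154303} \approx -15720.0$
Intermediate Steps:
$p{\left(k \right)} = 55 + k + \frac{1}{k}$ ($p{\left(k \right)} = \left(\frac{1}{k} + 55\right) + k = \left(55 + \frac{1}{k}\right) + k = 55 + k + \frac{1}{k}$)
$Q = \frac{53767}{206}$ ($Q = 55 + 206 + \frac{1}{206} = \frac{53767}{206} \approx 261.0$)
$\frac{\left(10912 + 22126\right) - \frac{44904}{\frac{1}{-13857}}}{n + Q} = \frac{\left(10912 + 22126\right) - \frac{44904}{\frac{1}{-13857}}}{-39845 + \frac{53767}{206}} = \frac{33038 - \frac{44904}{- \frac{1}{13857}}}{- \frac{8154303}{206}} = \left(33038 - -622234728\right) \left(- \frac{206}{8154303}\right) = \left(33038 + 622234728\right) \left(- \frac{206}{8154303}\right) = 622267766 \left(- \frac{206}{8154303}\right) = - \frac{128187159796}{8154303}$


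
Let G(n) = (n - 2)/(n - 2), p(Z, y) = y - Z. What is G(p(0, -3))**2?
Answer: 1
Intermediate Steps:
G(n) = 1 (G(n) = (-2 + n)/(-2 + n) = 1)
G(p(0, -3))**2 = 1**2 = 1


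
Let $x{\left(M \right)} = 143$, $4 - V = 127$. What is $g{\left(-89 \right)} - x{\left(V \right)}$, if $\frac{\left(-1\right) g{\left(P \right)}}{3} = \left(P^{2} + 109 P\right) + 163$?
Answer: $4708$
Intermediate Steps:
$V = -123$ ($V = 4 - 127 = -123$)
$g{\left(P \right)} = -489 - 327 P - 3 P^{2}$ ($g{\left(P \right)} = - 3 \left(\left(P^{2} + 109 P\right) + 163\right) = - 3 \left(163 + P^{2} + 109 P\right) = -489 - 327 P - 3 P^{2}$)
$g{\left(-89 \right)} - x{\left(V \right)} = \left(-489 - -29103 - 3 \left(-89\right)^{2}\right) - 143 = \left(-489 + 29103 - 23763\right) - 143 = 4851 - 143 = 4708$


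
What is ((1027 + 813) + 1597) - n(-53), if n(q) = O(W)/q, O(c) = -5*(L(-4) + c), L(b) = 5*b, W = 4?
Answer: 182241/53 ≈ 3438.5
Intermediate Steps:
O(c) = 100 - 5*c (O(c) = -5*(5*(-4) + c) = -5*(-20 + c) = 100 - 5*c)
n(q) = 80/q (n(q) = (100 - 5*4)/q = (100 - 20)/q = 80/q)
((1027 + 813) + 1597) - n(-53) = ((1027 + 813) + 1597) - 80/(-53) = (1840 + 1597) - 80*(-1)/53 = 3437 - 1*(-80/53) = 3437 + 80/53 = 182241/53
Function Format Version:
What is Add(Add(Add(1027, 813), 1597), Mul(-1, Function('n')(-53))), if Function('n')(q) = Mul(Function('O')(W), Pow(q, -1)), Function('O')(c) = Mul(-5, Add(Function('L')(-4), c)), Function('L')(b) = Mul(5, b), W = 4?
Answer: Rational(182241, 53) ≈ 3438.5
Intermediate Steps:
Function('O')(c) = Add(100, Mul(-5, c)) (Function('O')(c) = Mul(-5, Add(Mul(5, -4), c)) = Mul(-5, Add(-20, c)) = Add(100, Mul(-5, c)))
Function('n')(q) = Mul(80, Pow(q, -1)) (Function('n')(q) = Mul(Add(100, Mul(-5, 4)), Pow(q, -1)) = Mul(Add(100, -20), Pow(q, -1)) = Mul(80, Pow(q, -1)))
Add(Add(Add(1027, 813), 1597), Mul(-1, Function('n')(-53))) = Add(Add(Add(1027, 813), 1597), Mul(-1, Mul(80, Pow(-53, -1)))) = Add(Add(1840, 1597), Mul(-1, Mul(80, Rational(-1, 53)))) = Add(3437, Mul(-1, Rational(-80, 53))) = Add(3437, Rational(80, 53)) = Rational(182241, 53)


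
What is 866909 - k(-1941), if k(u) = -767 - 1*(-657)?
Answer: 867019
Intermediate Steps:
k(u) = -110 (k(u) = -767 + 657 = -110)
866909 - k(-1941) = 866909 - 1*(-110) = 866909 + 110 = 867019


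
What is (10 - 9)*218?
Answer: 218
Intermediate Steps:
(10 - 9)*218 = 1*218 = 218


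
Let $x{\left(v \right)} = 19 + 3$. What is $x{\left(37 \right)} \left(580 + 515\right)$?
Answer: $24090$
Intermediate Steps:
$x{\left(v \right)} = 22$
$x{\left(37 \right)} \left(580 + 515\right) = 22 \left(580 + 515\right) = 22 \cdot 1095 = 24090$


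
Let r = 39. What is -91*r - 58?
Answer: -3607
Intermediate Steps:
-91*r - 58 = -91*39 - 58 = -3549 - 58 = -3607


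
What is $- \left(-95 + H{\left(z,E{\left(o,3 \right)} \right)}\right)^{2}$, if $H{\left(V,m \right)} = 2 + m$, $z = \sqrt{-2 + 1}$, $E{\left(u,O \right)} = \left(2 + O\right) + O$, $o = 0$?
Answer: $-7225$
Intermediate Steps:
$E{\left(u,O \right)} = 2 + 2 O$
$z = i$ ($z = \sqrt{-1} = i \approx 1.0 i$)
$- \left(-95 + H{\left(z,E{\left(o,3 \right)} \right)}\right)^{2} = - \left(-95 + \left(2 + \left(2 + 2 \cdot 3\right)\right)\right)^{2} = - \left(-95 + \left(2 + \left(2 + 6\right)\right)\right)^{2} = - \left(-95 + \left(2 + 8\right)\right)^{2} = - \left(-95 + 10\right)^{2} = - \left(-85\right)^{2} = \left(-1\right) 7225 = -7225$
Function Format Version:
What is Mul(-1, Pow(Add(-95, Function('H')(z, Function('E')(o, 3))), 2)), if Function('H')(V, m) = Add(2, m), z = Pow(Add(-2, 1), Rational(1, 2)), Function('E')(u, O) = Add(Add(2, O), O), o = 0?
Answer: -7225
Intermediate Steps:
Function('E')(u, O) = Add(2, Mul(2, O))
z = I (z = Pow(-1, Rational(1, 2)) = I ≈ Mul(1.0000, I))
Mul(-1, Pow(Add(-95, Function('H')(z, Function('E')(o, 3))), 2)) = Mul(-1, Pow(Add(-95, Add(2, Add(2, Mul(2, 3)))), 2)) = Mul(-1, Pow(Add(-95, Add(2, Add(2, 6))), 2)) = Mul(-1, Pow(Add(-95, Add(2, 8)), 2)) = Mul(-1, Pow(Add(-95, 10), 2)) = Mul(-1, Pow(-85, 2)) = Mul(-1, 7225) = -7225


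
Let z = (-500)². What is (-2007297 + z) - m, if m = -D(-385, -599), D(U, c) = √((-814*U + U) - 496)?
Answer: -1757297 + √312509 ≈ -1.7567e+6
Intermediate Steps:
z = 250000
D(U, c) = √(-496 - 813*U) (D(U, c) = √(-813*U - 496) = √(-496 - 813*U))
m = -√312509 (m = -√(-496 - 813*(-385)) = -√(-496 + 313005) = -√312509 ≈ -559.03)
(-2007297 + z) - m = (-2007297 + 250000) - (-1)*√312509 = -1757297 + √312509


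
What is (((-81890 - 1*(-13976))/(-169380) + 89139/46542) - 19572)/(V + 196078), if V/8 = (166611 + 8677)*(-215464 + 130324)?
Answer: 15196352881/92710872174981110 ≈ 1.6391e-7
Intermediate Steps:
V = -119392162560 (V = 8*((166611 + 8677)*(-215464 + 130324)) = 8*(175288*(-85140)) = 8*(-14924020320) = -119392162560)
(((-81890 - 1*(-13976))/(-169380) + 89139/46542) - 19572)/(V + 196078) = (((-81890 - 1*(-13976))/(-169380) + 89139/46542) - 19572)/(-119392162560 + 196078) = (((-81890 + 13976)*(-1/169380) + 89139*(1/46542)) - 19572)/(-119391966482) = ((-67914*(-1/169380) + 29713/15514) - 19572)*(-1/119391966482) = ((3773/9410 + 29713/15514) - 19572)*(-1/119391966482) = (84533413/36496685 - 19572)*(-1/119391966482) = -714228585407/36496685*(-1/119391966482) = 15196352881/92710872174981110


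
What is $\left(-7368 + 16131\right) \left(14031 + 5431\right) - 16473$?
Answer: $170529033$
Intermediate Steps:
$\left(-7368 + 16131\right) \left(14031 + 5431\right) - 16473 = 8763 \cdot 19462 - 16473 = 170545506 - 16473 = 170529033$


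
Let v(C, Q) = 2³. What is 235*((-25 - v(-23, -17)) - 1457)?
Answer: -350150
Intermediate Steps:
v(C, Q) = 8
235*((-25 - v(-23, -17)) - 1457) = 235*((-25 - 1*8) - 1457) = 235*((-25 - 8) - 1457) = 235*(-33 - 1457) = 235*(-1490) = -350150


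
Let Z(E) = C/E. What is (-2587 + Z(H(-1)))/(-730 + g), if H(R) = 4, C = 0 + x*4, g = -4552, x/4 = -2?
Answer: 2595/5282 ≈ 0.49129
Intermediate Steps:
x = -8 (x = 4*(-2) = -8)
C = -32 (C = 0 - 8*4 = 0 - 32 = -32)
Z(E) = -32/E
(-2587 + Z(H(-1)))/(-730 + g) = (-2587 - 32/4)/(-730 - 4552) = (-2587 - 32*¼)/(-5282) = (-2587 - 8)*(-1/5282) = -2595*(-1/5282) = 2595/5282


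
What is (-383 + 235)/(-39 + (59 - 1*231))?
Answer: 148/211 ≈ 0.70142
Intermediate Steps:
(-383 + 235)/(-39 + (59 - 1*231)) = -148/(-39 + (59 - 231)) = -148/(-39 - 172) = -148/(-211) = -148*(-1/211) = 148/211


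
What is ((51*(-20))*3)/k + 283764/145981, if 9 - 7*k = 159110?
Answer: 48274049184/23225723081 ≈ 2.0785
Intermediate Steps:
k = -159101/7 (k = 9/7 - 1/7*159110 = 9/7 - 22730 = -159101/7 ≈ -22729.)
((51*(-20))*3)/k + 283764/145981 = ((51*(-20))*3)/(-159101/7) + 283764/145981 = -1020*3*(-7/159101) + 283764*(1/145981) = -3060*(-7/159101) + 283764/145981 = 21420/159101 + 283764/145981 = 48274049184/23225723081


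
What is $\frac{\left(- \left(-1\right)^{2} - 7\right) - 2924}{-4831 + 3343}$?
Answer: $\frac{733}{372} \approx 1.9704$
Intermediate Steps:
$\frac{\left(- \left(-1\right)^{2} - 7\right) - 2924}{-4831 + 3343} = \frac{\left(\left(-1\right) 1 - 7\right) - 2924}{-1488} = \left(\left(-1 - 7\right) - 2924\right) \left(- \frac{1}{1488}\right) = \left(-8 - 2924\right) \left(- \frac{1}{1488}\right) = \left(-2932\right) \left(- \frac{1}{1488}\right) = \frac{733}{372}$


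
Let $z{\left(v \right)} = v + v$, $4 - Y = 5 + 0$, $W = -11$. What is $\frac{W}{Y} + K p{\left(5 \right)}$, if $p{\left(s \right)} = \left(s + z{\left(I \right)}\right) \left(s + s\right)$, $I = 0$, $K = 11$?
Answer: $561$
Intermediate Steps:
$Y = -1$ ($Y = 4 - \left(5 + 0\right) = 4 - 5 = -1$)
$z{\left(v \right)} = 2 v$
$p{\left(s \right)} = 2 s^{2}$ ($p{\left(s \right)} = \left(s + 2 \cdot 0\right) \left(s + s\right) = \left(s + 0\right) 2 s = s 2 s = 2 s^{2}$)
$\frac{W}{Y} + K p{\left(5 \right)} = - \frac{11}{-1} + 11 \cdot 2 \cdot 5^{2} = \left(-11\right) \left(-1\right) + 11 \cdot 2 \cdot 25 = 11 + 11 \cdot 50 = 11 + 550 = 561$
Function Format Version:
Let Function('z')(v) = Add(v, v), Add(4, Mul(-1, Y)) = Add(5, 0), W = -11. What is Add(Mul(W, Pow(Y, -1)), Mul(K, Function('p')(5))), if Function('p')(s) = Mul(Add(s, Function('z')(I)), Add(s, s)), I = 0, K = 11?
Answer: 561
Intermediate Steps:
Y = -1 (Y = Add(4, Mul(-1, Add(5, 0))) = Add(4, Mul(-1, 5)) = Add(4, -5) = -1)
Function('z')(v) = Mul(2, v)
Function('p')(s) = Mul(2, Pow(s, 2)) (Function('p')(s) = Mul(Add(s, Mul(2, 0)), Add(s, s)) = Mul(Add(s, 0), Mul(2, s)) = Mul(s, Mul(2, s)) = Mul(2, Pow(s, 2)))
Add(Mul(W, Pow(Y, -1)), Mul(K, Function('p')(5))) = Add(Mul(-11, Pow(-1, -1)), Mul(11, Mul(2, Pow(5, 2)))) = Add(Mul(-11, -1), Mul(11, Mul(2, 25))) = Add(11, Mul(11, 50)) = Add(11, 550) = 561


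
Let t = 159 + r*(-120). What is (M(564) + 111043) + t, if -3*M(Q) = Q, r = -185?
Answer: 133214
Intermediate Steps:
M(Q) = -Q/3
t = 22359 (t = 159 - 185*(-120) = 159 + 22200 = 22359)
(M(564) + 111043) + t = (-1/3*564 + 111043) + 22359 = (-188 + 111043) + 22359 = 110855 + 22359 = 133214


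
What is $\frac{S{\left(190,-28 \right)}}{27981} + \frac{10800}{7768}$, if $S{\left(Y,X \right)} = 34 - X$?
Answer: $\frac{37834552}{27169551} \approx 1.3925$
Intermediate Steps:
$\frac{S{\left(190,-28 \right)}}{27981} + \frac{10800}{7768} = \frac{34 - -28}{27981} + \frac{10800}{7768} = \left(34 + 28\right) \frac{1}{27981} + 10800 \cdot \frac{1}{7768} = 62 \cdot \frac{1}{27981} + \frac{1350}{971} = \frac{62}{27981} + \frac{1350}{971} = \frac{37834552}{27169551}$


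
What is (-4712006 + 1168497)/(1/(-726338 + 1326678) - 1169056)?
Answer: 2127310193060/701831079039 ≈ 3.0311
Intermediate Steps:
(-4712006 + 1168497)/(1/(-726338 + 1326678) - 1169056) = -3543509/(1/600340 - 1169056) = -3543509/(-701831079039/600340) = -3543509*(-600340/701831079039) = 2127310193060/701831079039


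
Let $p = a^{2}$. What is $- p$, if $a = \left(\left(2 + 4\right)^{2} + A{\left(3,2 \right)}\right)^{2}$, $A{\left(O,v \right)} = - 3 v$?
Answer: $-810000$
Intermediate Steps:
$a = 900$ ($a = \left(\left(2 + 4\right)^{2} - 6\right)^{2} = \left(6^{2} - 6\right)^{2} = \left(36 - 6\right)^{2} = 30^{2} = 900$)
$p = 810000$ ($p = 900^{2} = 810000$)
$- p = \left(-1\right) 810000 = -810000$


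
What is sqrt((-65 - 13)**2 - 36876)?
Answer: 2*I*sqrt(7698) ≈ 175.48*I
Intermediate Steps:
sqrt((-65 - 13)**2 - 36876) = sqrt((-78)**2 - 36876) = sqrt(6084 - 36876) = sqrt(-30792) = 2*I*sqrt(7698)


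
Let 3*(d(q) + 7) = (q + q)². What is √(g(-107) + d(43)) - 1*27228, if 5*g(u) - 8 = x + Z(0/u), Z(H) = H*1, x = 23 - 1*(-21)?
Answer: -27228 + √555465/15 ≈ -27178.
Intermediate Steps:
x = 44 (x = 23 + 21 = 44)
Z(H) = H
d(q) = -7 + 4*q²/3 (d(q) = -7 + (q + q)²/3 = -7 + (2*q)²/3 = -7 + (4*q²)/3 = -7 + 4*q²/3)
g(u) = 52/5 (g(u) = 8/5 + (44 + 0/u)/5 = 8/5 + (44 + 0)/5 = 8/5 + (⅕)*44 = 8/5 + 44/5 = 52/5)
√(g(-107) + d(43)) - 1*27228 = √(52/5 + (-7 + (4/3)*43²)) - 1*27228 = √(52/5 + (-7 + (4/3)*1849)) - 27228 = √(52/5 + (-7 + 7396/3)) - 27228 = √(52/5 + 7375/3) - 27228 = √(37031/15) - 27228 = √555465/15 - 27228 = -27228 + √555465/15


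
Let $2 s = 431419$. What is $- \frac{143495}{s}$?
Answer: $- \frac{286990}{431419} \approx -0.66522$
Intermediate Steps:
$s = \frac{431419}{2}$ ($s = \frac{1}{2} \cdot 431419 = \frac{431419}{2} \approx 2.1571 \cdot 10^{5}$)
$- \frac{143495}{s} = - \frac{143495}{\frac{431419}{2}} = \left(-143495\right) \frac{2}{431419} = - \frac{286990}{431419}$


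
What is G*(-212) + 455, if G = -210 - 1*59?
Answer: 57483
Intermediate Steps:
G = -269 (G = -210 - 59 = -269)
G*(-212) + 455 = -269*(-212) + 455 = 57028 + 455 = 57483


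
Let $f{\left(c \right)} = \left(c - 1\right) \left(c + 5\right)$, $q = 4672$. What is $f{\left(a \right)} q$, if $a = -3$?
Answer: $-37376$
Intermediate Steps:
$f{\left(c \right)} = \left(-1 + c\right) \left(5 + c\right)$
$f{\left(a \right)} q = \left(-5 + \left(-3\right)^{2} + 4 \left(-3\right)\right) 4672 = \left(-5 + 9 - 12\right) 4672 = \left(-8\right) 4672 = -37376$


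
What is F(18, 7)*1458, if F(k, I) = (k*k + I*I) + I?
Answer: 554040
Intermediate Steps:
F(k, I) = I + I² + k² (F(k, I) = (k² + I²) + I = (I² + k²) + I = I + I² + k²)
F(18, 7)*1458 = (7 + 7² + 18²)*1458 = (7 + 49 + 324)*1458 = 380*1458 = 554040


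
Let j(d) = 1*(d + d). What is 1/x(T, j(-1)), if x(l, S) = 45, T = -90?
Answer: 1/45 ≈ 0.022222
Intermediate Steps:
j(d) = 2*d (j(d) = 1*(2*d) = 2*d)
1/x(T, j(-1)) = 1/45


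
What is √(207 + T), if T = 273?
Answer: 4*√30 ≈ 21.909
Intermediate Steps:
√(207 + T) = √(207 + 273) = √480 = 4*√30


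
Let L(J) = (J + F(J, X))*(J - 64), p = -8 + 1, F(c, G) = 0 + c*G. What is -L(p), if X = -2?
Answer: 497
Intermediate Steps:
F(c, G) = G*c (F(c, G) = 0 + G*c = G*c)
p = -7
L(J) = -J*(-64 + J) (L(J) = (J - 2*J)*(J - 64) = (-J)*(-64 + J) = -J*(-64 + J))
-L(p) = -(-7)*(64 - 1*(-7)) = -(-7)*(64 + 7) = -(-7)*71 = -1*(-497) = 497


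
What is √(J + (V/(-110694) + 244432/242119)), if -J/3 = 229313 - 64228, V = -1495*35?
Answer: I*√355740633823632601355790942/26801120586 ≈ 703.74*I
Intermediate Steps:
V = -52325
J = -495255 (J = -3*(229313 - 64228) = -3*165085 = -495255)
√(J + (V/(-110694) + 244432/242119)) = √(-495255 + (-52325/(-110694) + 244432/242119)) = √(-495255 + (-52325*(-1/110694) + 244432*(1/242119))) = √(-495255 + (52325/110694 + 244432/242119)) = √(-495255 + 39726032483/26801120586) = √(-13273349249786947/26801120586) = I*√355740633823632601355790942/26801120586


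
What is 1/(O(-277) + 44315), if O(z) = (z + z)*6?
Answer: 1/40991 ≈ 2.4396e-5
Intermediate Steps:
O(z) = 12*z (O(z) = (2*z)*6 = 12*z)
1/(O(-277) + 44315) = 1/(12*(-277) + 44315) = 1/(-3324 + 44315) = 1/40991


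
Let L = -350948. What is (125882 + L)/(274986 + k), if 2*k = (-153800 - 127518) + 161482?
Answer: -112533/107534 ≈ -1.0465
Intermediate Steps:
k = -59918 (k = ((-153800 - 127518) + 161482)/2 = (-281318 + 161482)/2 = (½)*(-119836) = -59918)
(125882 + L)/(274986 + k) = (125882 - 350948)/(274986 - 59918) = -225066/215068 = -225066*1/215068 = -112533/107534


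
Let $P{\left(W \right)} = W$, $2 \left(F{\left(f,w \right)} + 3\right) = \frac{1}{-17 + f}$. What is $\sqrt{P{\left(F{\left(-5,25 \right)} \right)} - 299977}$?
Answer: $\frac{3 i \sqrt{16132259}}{22} \approx 547.7 i$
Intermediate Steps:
$F{\left(f,w \right)} = -3 + \frac{1}{2 \left(-17 + f\right)}$
$\sqrt{P{\left(F{\left(-5,25 \right)} \right)} - 299977} = \sqrt{\frac{103 - -30}{2 \left(-17 - 5\right)} - 299977} = \sqrt{\frac{103 + 30}{2 \left(-22\right)} - 299977} = \sqrt{\frac{1}{2} \left(- \frac{1}{22}\right) 133 - 299977} = \sqrt{- \frac{133}{44} - 299977} = \sqrt{- \frac{13199121}{44}} = \frac{3 i \sqrt{16132259}}{22}$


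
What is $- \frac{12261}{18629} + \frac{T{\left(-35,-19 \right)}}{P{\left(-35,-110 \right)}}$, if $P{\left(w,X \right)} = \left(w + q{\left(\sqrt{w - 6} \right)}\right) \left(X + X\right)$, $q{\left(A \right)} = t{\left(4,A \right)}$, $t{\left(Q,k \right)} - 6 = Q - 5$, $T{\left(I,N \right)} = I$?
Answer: $- \frac{16314923}{24590280} \approx -0.66347$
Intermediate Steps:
$t{\left(Q,k \right)} = 1 + Q$ ($t{\left(Q,k \right)} = 6 + \left(Q - 5\right) = 6 + \left(-5 + Q\right) = 1 + Q$)
$q{\left(A \right)} = 5$ ($q{\left(A \right)} = 1 + 4 = 5$)
$P{\left(w,X \right)} = 2 X \left(5 + w\right)$ ($P{\left(w,X \right)} = \left(w + 5\right) \left(X + X\right) = \left(5 + w\right) 2 X = 2 X \left(5 + w\right)$)
$- \frac{12261}{18629} + \frac{T{\left(-35,-19 \right)}}{P{\left(-35,-110 \right)}} = - \frac{12261}{18629} - \frac{35}{2 \left(-110\right) \left(5 - 35\right)} = \left(-12261\right) \frac{1}{18629} - \frac{35}{2 \left(-110\right) \left(-30\right)} = - \frac{12261}{18629} - \frac{35}{6600} = - \frac{12261}{18629} - \frac{7}{1320} = - \frac{16314923}{24590280}$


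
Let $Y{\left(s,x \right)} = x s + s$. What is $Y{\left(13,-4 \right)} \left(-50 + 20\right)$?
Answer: $1170$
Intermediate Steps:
$Y{\left(s,x \right)} = s + s x$ ($Y{\left(s,x \right)} = s x + s = s + s x$)
$Y{\left(13,-4 \right)} \left(-50 + 20\right) = 13 \left(1 - 4\right) \left(-50 + 20\right) = 13 \left(-3\right) \left(-30\right) = \left(-39\right) \left(-30\right) = 1170$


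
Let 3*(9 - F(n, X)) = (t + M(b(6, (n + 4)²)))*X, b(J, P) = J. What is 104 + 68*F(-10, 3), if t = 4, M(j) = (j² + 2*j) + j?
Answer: -3228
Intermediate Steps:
M(j) = j² + 3*j
F(n, X) = 9 - 58*X/3 (F(n, X) = 9 - (4 + 6*(3 + 6))*X/3 = 9 - (4 + 6*9)*X/3 = 9 - (4 + 54)*X/3 = 9 - 58*X/3)
104 + 68*F(-10, 3) = 104 + 68*(9 - 58/3*3) = 104 + 68*(9 - 58) = 104 + 68*(-49) = 104 - 3332 = -3228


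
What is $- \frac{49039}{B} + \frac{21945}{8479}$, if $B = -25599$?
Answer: $\frac{977571736}{217053921} \approx 4.5038$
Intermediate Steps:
$- \frac{49039}{B} + \frac{21945}{8479} = - \frac{49039}{-25599} + \frac{21945}{8479} = \left(-49039\right) \left(- \frac{1}{25599}\right) + 21945 \cdot \frac{1}{8479} = \frac{49039}{25599} + \frac{21945}{8479} = \frac{977571736}{217053921}$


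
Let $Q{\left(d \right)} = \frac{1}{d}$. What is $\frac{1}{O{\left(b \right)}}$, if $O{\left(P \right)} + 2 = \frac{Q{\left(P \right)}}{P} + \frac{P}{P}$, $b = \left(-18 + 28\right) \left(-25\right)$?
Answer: $- \frac{62500}{62499} \approx -1.0$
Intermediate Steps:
$b = -250$ ($b = 10 \left(-25\right) = -250$)
$O{\left(P \right)} = -1 + \frac{1}{P^{2}}$ ($O{\left(P \right)} = -2 + \left(\frac{1}{P P} + \frac{P}{P}\right) = -2 + \left(\frac{1}{P^{2}} + 1\right) = -2 + \left(1 + \frac{1}{P^{2}}\right) = -1 + \frac{1}{P^{2}}$)
$\frac{1}{O{\left(b \right)}} = \frac{1}{-1 + \frac{1}{62500}} = \frac{1}{- \frac{62499}{62500}} = - \frac{62500}{62499}$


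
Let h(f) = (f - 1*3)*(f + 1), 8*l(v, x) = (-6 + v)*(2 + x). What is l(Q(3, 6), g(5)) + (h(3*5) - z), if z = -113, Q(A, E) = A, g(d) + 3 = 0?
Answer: 2443/8 ≈ 305.38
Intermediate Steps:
g(d) = -3 (g(d) = -3 + 0 = -3)
l(v, x) = (-6 + v)*(2 + x)/8 (l(v, x) = ((-6 + v)*(2 + x))/8 = (-6 + v)*(2 + x)/8)
h(f) = (1 + f)*(-3 + f) (h(f) = (f - 3)*(1 + f) = (-3 + f)*(1 + f) = (1 + f)*(-3 + f))
l(Q(3, 6), g(5)) + (h(3*5) - z) = (-3/2 - 3/4*(-3) + (1/4)*3 + (1/8)*3*(-3)) + ((-3 + (3*5)**2 - 6*5) - 1*(-113)) = (-3/2 + 9/4 + 3/4 - 9/8) + ((-3 + 15**2 - 2*15) + 113) = 3/8 + ((-3 + 225 - 30) + 113) = 3/8 + (192 + 113) = 3/8 + 305 = 2443/8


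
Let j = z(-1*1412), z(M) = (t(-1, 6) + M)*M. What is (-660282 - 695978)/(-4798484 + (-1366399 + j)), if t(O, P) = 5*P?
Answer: 1356260/4213499 ≈ 0.32188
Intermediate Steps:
z(M) = M*(30 + M) (z(M) = (5*6 + M)*M = (30 + M)*M = M*(30 + M))
j = 1951384 (j = (-1*1412)*(30 - 1*1412) = -1412*(30 - 1412) = -1412*(-1382) = 1951384)
(-660282 - 695978)/(-4798484 + (-1366399 + j)) = (-660282 - 695978)/(-4798484 + (-1366399 + 1951384)) = -1356260/(-4798484 + 584985) = -1356260/(-4213499) = -1356260*(-1/4213499) = 1356260/4213499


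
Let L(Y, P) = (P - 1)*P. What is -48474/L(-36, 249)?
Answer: -8079/10292 ≈ -0.78498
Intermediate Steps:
L(Y, P) = P*(-1 + P) (L(Y, P) = (-1 + P)*P = P*(-1 + P))
-48474/L(-36, 249) = -48474*1/(249*(-1 + 249)) = -48474/(249*248) = -48474/61752 = -48474*1/61752 = -8079/10292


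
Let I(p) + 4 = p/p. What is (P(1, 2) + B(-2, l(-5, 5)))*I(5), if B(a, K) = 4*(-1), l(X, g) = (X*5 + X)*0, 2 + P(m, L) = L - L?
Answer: 18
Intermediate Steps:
P(m, L) = -2 (P(m, L) = -2 + (L - L) = -2 + 0 = -2)
l(X, g) = 0 (l(X, g) = (5*X + X)*0 = (6*X)*0 = 0)
B(a, K) = -4
I(p) = -3 (I(p) = -4 + p/p = -4 + 1 = -3)
(P(1, 2) + B(-2, l(-5, 5)))*I(5) = (-2 - 4)*(-3) = -6*(-3) = 18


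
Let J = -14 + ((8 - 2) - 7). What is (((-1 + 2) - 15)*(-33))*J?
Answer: -6930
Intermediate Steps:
J = -15 (J = -14 + (6 - 7) = -14 - 1 = -15)
(((-1 + 2) - 15)*(-33))*J = (((-1 + 2) - 15)*(-33))*(-15) = ((1 - 15)*(-33))*(-15) = -14*(-33)*(-15) = 462*(-15) = -6930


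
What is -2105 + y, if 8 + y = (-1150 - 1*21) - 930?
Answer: -4214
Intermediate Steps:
y = -2109 (y = -8 + ((-1150 - 1*21) - 930) = -8 + ((-1150 - 21) - 930) = -8 + (-1171 - 930) = -8 - 2101 = -2109)
-2105 + y = -2105 - 2109 = -4214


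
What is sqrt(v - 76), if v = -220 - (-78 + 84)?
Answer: I*sqrt(302) ≈ 17.378*I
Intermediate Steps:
v = -226 (v = -220 - 1*6 = -220 - 6 = -226)
sqrt(v - 76) = sqrt(-226 - 76) = sqrt(-302) = I*sqrt(302)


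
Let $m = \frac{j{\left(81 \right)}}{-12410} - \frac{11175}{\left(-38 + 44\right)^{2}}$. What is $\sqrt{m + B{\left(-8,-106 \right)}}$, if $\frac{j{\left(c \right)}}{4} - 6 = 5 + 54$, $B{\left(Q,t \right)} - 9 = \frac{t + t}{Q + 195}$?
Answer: $\frac{i \sqrt{2029827704883}}{81906} \approx 17.395 i$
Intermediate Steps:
$B{\left(Q,t \right)} = 9 + \frac{2 t}{195 + Q}$ ($B{\left(Q,t \right)} = 9 + \frac{t + t}{Q + 195} = 9 + \frac{2 t}{195 + Q}$)
$j{\left(c \right)} = 260$ ($j{\left(c \right)} = 24 + 4 \left(5 + 54\right) = 24 + 4 \cdot 59 = 24 + 236 = 260$)
$m = - \frac{4623037}{14892}$ ($m = \frac{260}{-12410} - \frac{11175}{\left(-38 + 44\right)^{2}} = 260 \left(- \frac{1}{12410}\right) - \frac{11175}{6^{2}} = - \frac{26}{1241} - \frac{11175}{36} = - \frac{26}{1241} - \frac{3725}{12} = - \frac{4623037}{14892} \approx -310.44$)
$\sqrt{m + B{\left(-8,-106 \right)}} = \sqrt{- \frac{4623037}{14892} + \frac{1755 + 2 \left(-106\right) + 9 \left(-8\right)}{195 - 8}} = \sqrt{- \frac{4623037}{14892} + \frac{1755 - 212 - 72}{187}} = \sqrt{- \frac{4623037}{14892} + \frac{1}{187} \cdot 1471} = \sqrt{- \frac{4623037}{14892} + \frac{1471}{187}} = \sqrt{- \frac{49564811}{163812}} = \frac{i \sqrt{2029827704883}}{81906}$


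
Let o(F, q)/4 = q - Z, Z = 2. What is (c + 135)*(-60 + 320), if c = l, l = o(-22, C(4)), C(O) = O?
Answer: 37180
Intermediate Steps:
o(F, q) = -8 + 4*q (o(F, q) = 4*(q - 1*2) = 4*(q - 2) = 4*(-2 + q) = -8 + 4*q)
l = 8 (l = -8 + 4*4 = -8 + 16 = 8)
c = 8
(c + 135)*(-60 + 320) = (8 + 135)*(-60 + 320) = 143*260 = 37180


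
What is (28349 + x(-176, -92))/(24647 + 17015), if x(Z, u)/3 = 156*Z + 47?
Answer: -26939/20831 ≈ -1.2932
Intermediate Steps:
x(Z, u) = 141 + 468*Z (x(Z, u) = 3*(156*Z + 47) = 3*(47 + 156*Z) = 141 + 468*Z)
(28349 + x(-176, -92))/(24647 + 17015) = (28349 + (141 + 468*(-176)))/(24647 + 17015) = (28349 + (141 - 82368))/41662 = (28349 - 82227)*(1/41662) = -53878*1/41662 = -26939/20831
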